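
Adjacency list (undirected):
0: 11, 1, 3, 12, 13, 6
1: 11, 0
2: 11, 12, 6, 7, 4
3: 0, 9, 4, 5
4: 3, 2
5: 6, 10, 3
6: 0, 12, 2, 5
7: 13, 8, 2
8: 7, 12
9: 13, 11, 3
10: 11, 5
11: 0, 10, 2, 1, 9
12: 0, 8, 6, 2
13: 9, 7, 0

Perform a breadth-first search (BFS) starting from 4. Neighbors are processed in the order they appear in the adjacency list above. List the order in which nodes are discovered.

4 3 2 0 9 5 11 12 6 7 1 13 10 8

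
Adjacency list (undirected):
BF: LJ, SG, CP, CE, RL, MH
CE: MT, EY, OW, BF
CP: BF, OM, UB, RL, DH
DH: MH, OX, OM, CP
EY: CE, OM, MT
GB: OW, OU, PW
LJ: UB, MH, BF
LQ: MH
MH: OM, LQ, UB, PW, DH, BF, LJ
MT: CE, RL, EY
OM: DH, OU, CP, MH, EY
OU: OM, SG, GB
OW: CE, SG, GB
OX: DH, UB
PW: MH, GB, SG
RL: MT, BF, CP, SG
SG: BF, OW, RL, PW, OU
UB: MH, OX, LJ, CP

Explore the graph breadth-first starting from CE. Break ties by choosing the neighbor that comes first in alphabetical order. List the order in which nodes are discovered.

Visit CE; enqueue BF, EY, MT, OW → queue [BF, EY, MT, OW]
Visit BF; enqueue CP, LJ, MH, RL, SG → queue [EY, MT, OW, CP, LJ, MH, RL, SG]
Visit EY; enqueue OM → queue [MT, OW, CP, LJ, MH, RL, SG, OM]
Visit MT → queue [OW, CP, LJ, MH, RL, SG, OM]
Visit OW; enqueue GB → queue [CP, LJ, MH, RL, SG, OM, GB]
Visit CP; enqueue DH, UB → queue [LJ, MH, RL, SG, OM, GB, DH, UB]
Visit LJ → queue [MH, RL, SG, OM, GB, DH, UB]
Visit MH; enqueue LQ, PW → queue [RL, SG, OM, GB, DH, UB, LQ, PW]
Visit RL → queue [SG, OM, GB, DH, UB, LQ, PW]
Visit SG; enqueue OU → queue [OM, GB, DH, UB, LQ, PW, OU]
Visit OM → queue [GB, DH, UB, LQ, PW, OU]
Visit GB → queue [DH, UB, LQ, PW, OU]
Visit DH; enqueue OX → queue [UB, LQ, PW, OU, OX]
Visit UB → queue [LQ, PW, OU, OX]
Visit LQ → queue [PW, OU, OX]
Visit PW → queue [OU, OX]
Visit OU → queue [OX]
Visit OX → queue []

CE → BF → EY → MT → OW → CP → LJ → MH → RL → SG → OM → GB → DH → UB → LQ → PW → OU → OX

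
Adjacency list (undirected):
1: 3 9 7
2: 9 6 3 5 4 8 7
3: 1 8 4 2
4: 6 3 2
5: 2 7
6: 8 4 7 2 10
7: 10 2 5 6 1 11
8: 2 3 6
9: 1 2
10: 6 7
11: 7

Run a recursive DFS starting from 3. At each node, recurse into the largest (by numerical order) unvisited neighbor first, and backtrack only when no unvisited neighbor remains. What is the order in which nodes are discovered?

Visit 3
3 → 8
8 → 6
6 → 10
10 → 7
7 → 11
7 → 5
5 → 2
2 → 9
9 → 1
2 → 4

3 → 8 → 6 → 10 → 7 → 11 → 5 → 2 → 9 → 1 → 4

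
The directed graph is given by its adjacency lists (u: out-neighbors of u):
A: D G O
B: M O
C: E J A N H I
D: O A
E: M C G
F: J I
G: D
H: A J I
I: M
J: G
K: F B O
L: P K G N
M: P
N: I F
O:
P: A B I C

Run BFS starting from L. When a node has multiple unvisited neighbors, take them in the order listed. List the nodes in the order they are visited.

L → P → K → G → N → A → B → I → C → F → O → D → M → E → J → H

Visit L; enqueue P, K, G, N → queue [P, K, G, N]
Visit P; enqueue A, B, I, C → queue [K, G, N, A, B, I, C]
Visit K; enqueue F, O → queue [G, N, A, B, I, C, F, O]
Visit G; enqueue D → queue [N, A, B, I, C, F, O, D]
Visit N → queue [A, B, I, C, F, O, D]
Visit A → queue [B, I, C, F, O, D]
Visit B; enqueue M → queue [I, C, F, O, D, M]
Visit I → queue [C, F, O, D, M]
Visit C; enqueue E, J, H → queue [F, O, D, M, E, J, H]
Visit F → queue [O, D, M, E, J, H]
Visit O → queue [D, M, E, J, H]
Visit D → queue [M, E, J, H]
Visit M → queue [E, J, H]
Visit E → queue [J, H]
Visit J → queue [H]
Visit H → queue []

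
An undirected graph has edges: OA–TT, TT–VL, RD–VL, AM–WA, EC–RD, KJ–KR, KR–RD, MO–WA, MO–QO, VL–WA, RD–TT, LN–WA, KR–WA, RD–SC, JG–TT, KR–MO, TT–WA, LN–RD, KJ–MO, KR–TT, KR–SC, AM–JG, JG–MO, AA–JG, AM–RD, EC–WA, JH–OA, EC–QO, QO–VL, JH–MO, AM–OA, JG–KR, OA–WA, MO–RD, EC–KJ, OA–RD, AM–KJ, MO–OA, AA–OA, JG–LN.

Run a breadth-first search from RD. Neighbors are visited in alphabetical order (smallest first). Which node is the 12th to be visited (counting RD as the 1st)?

KJ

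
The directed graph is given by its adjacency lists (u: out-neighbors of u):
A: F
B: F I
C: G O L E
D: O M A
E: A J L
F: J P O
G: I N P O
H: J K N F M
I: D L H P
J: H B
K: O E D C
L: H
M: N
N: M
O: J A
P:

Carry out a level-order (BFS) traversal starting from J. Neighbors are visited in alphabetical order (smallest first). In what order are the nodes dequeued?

Visit J; enqueue B, H → queue [B, H]
Visit B; enqueue F, I → queue [H, F, I]
Visit H; enqueue K, M, N → queue [F, I, K, M, N]
Visit F; enqueue O, P → queue [I, K, M, N, O, P]
Visit I; enqueue D, L → queue [K, M, N, O, P, D, L]
Visit K; enqueue C, E → queue [M, N, O, P, D, L, C, E]
Visit M → queue [N, O, P, D, L, C, E]
Visit N → queue [O, P, D, L, C, E]
Visit O; enqueue A → queue [P, D, L, C, E, A]
Visit P → queue [D, L, C, E, A]
Visit D → queue [L, C, E, A]
Visit L → queue [C, E, A]
Visit C; enqueue G → queue [E, A, G]
Visit E → queue [A, G]
Visit A → queue [G]
Visit G → queue []

J, B, H, F, I, K, M, N, O, P, D, L, C, E, A, G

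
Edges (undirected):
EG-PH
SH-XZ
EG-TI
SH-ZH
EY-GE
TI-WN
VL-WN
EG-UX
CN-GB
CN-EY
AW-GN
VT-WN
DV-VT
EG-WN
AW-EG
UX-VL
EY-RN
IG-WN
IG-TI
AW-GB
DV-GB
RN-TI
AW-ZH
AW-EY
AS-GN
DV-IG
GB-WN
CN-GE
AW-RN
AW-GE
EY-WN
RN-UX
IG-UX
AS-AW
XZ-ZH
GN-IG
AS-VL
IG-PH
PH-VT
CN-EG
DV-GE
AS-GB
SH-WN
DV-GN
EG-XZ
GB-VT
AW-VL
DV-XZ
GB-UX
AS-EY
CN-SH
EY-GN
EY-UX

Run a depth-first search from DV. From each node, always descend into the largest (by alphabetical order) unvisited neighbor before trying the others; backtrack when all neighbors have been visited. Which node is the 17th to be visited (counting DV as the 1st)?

Visit DV
DV → XZ
XZ → ZH
ZH → SH
SH → WN
WN → VT
VT → PH
PH → IG
IG → UX
UX → VL
VL → AW
AW → RN
RN → TI
TI → EG
EG → CN
CN → GE
GE → EY
EY → GN
GN → AS
AS → GB

Visit order: DV, XZ, ZH, SH, WN, VT, PH, IG, UX, VL, AW, RN, TI, EG, CN, GE, EY, GN, AS, GB

EY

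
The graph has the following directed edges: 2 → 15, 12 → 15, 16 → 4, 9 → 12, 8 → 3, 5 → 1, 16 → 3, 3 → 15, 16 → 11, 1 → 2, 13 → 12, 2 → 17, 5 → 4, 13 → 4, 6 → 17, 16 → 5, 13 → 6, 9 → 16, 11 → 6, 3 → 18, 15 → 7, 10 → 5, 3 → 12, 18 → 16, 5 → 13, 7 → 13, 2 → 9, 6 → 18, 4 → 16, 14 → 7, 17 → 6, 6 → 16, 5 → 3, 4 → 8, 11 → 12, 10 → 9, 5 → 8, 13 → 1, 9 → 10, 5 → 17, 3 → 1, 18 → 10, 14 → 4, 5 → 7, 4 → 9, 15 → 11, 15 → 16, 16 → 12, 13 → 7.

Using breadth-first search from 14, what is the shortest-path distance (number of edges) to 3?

3

Level 0: 14
Level 1: 4, 7
Level 2: 8, 9, 13, 16
Level 3: 1, 3, 5, 6, 10, 11, 12
Level 4: 2, 15, 17, 18
3 first appears at level 3.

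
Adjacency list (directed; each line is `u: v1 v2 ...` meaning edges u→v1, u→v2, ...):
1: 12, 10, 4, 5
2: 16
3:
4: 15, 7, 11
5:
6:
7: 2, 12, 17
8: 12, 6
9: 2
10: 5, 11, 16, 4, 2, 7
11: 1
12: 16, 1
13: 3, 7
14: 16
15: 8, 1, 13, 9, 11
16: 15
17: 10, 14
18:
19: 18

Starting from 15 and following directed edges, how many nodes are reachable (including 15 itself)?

BFS from 15 visits: 15, 13, 11, 9, 8, 1, 7, 3, 2, 12, 6, 10, 5, 4, 17, 16, 14
Reachable nodes: 17 of 19 total.

17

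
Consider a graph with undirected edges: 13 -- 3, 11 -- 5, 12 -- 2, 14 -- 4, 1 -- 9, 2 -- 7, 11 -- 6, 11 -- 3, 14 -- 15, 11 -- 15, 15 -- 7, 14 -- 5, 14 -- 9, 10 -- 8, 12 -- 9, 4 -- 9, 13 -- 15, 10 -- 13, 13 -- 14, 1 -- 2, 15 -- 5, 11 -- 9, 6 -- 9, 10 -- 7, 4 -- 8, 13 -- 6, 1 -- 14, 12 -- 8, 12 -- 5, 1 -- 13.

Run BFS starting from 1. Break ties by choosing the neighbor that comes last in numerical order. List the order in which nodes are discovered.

Visit 1; enqueue 14, 13, 9, 2 → queue [14, 13, 9, 2]
Visit 14; enqueue 15, 5, 4 → queue [13, 9, 2, 15, 5, 4]
Visit 13; enqueue 10, 6, 3 → queue [9, 2, 15, 5, 4, 10, 6, 3]
Visit 9; enqueue 12, 11 → queue [2, 15, 5, 4, 10, 6, 3, 12, 11]
Visit 2; enqueue 7 → queue [15, 5, 4, 10, 6, 3, 12, 11, 7]
Visit 15 → queue [5, 4, 10, 6, 3, 12, 11, 7]
Visit 5 → queue [4, 10, 6, 3, 12, 11, 7]
Visit 4; enqueue 8 → queue [10, 6, 3, 12, 11, 7, 8]
Visit 10 → queue [6, 3, 12, 11, 7, 8]
Visit 6 → queue [3, 12, 11, 7, 8]
Visit 3 → queue [12, 11, 7, 8]
Visit 12 → queue [11, 7, 8]
Visit 11 → queue [7, 8]
Visit 7 → queue [8]
Visit 8 → queue []

1 14 13 9 2 15 5 4 10 6 3 12 11 7 8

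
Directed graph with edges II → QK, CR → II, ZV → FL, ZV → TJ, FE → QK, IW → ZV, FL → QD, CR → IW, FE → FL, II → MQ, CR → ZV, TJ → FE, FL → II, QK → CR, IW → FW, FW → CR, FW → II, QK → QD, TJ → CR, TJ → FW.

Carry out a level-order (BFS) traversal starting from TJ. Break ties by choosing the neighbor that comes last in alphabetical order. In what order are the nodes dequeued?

Visit TJ; enqueue FW, FE, CR → queue [FW, FE, CR]
Visit FW; enqueue II → queue [FE, CR, II]
Visit FE; enqueue QK, FL → queue [CR, II, QK, FL]
Visit CR; enqueue ZV, IW → queue [II, QK, FL, ZV, IW]
Visit II; enqueue MQ → queue [QK, FL, ZV, IW, MQ]
Visit QK; enqueue QD → queue [FL, ZV, IW, MQ, QD]
Visit FL → queue [ZV, IW, MQ, QD]
Visit ZV → queue [IW, MQ, QD]
Visit IW → queue [MQ, QD]
Visit MQ → queue [QD]
Visit QD → queue []

TJ, FW, FE, CR, II, QK, FL, ZV, IW, MQ, QD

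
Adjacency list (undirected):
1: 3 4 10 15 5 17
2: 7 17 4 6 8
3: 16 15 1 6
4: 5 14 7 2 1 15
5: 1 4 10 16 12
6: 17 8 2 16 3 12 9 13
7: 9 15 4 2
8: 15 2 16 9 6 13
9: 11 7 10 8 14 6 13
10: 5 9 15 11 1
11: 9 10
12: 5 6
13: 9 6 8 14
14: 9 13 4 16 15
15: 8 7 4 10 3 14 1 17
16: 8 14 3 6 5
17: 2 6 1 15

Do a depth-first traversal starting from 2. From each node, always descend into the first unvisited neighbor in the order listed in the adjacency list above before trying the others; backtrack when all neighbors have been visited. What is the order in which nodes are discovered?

2 → 7 → 9 → 11 → 10 → 5 → 1 → 3 → 16 → 8 → 15 → 4 → 14 → 13 → 6 → 17 → 12

Visit 2
2 → 7
7 → 9
9 → 11
11 → 10
10 → 5
5 → 1
1 → 3
3 → 16
16 → 8
8 → 15
15 → 4
4 → 14
14 → 13
13 → 6
6 → 17
6 → 12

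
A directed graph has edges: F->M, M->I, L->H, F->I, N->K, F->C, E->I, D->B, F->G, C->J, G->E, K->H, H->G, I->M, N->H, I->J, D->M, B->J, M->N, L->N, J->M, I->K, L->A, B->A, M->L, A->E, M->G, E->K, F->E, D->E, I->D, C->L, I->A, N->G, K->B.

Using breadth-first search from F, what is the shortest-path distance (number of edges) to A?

Level 0: F
Level 1: C, E, G, I, M
Level 2: A, D, J, K, L, N
Level 3: B, H
A first appears at level 2.

2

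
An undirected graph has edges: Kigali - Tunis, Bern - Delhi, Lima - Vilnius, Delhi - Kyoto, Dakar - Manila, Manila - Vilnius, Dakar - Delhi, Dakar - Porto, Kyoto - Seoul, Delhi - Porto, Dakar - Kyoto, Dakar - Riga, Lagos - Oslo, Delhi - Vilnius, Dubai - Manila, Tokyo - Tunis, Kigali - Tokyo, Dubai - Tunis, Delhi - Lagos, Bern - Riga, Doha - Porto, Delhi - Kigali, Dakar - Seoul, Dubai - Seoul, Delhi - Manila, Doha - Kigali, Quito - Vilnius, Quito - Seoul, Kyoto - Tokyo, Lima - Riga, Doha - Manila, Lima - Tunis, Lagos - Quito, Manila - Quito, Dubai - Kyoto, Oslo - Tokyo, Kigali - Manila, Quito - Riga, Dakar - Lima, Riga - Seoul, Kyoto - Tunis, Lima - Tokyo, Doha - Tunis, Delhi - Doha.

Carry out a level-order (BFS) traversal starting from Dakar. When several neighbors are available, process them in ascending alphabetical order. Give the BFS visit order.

Dakar -> Delhi -> Kyoto -> Lima -> Manila -> Porto -> Riga -> Seoul -> Bern -> Doha -> Kigali -> Lagos -> Vilnius -> Dubai -> Tokyo -> Tunis -> Quito -> Oslo

Visit Dakar; enqueue Delhi, Kyoto, Lima, Manila, Porto, Riga, Seoul → queue [Delhi, Kyoto, Lima, Manila, Porto, Riga, Seoul]
Visit Delhi; enqueue Bern, Doha, Kigali, Lagos, Vilnius → queue [Kyoto, Lima, Manila, Porto, Riga, Seoul, Bern, Doha, Kigali, Lagos, Vilnius]
Visit Kyoto; enqueue Dubai, Tokyo, Tunis → queue [Lima, Manila, Porto, Riga, Seoul, Bern, Doha, Kigali, Lagos, Vilnius, Dubai, Tokyo, Tunis]
Visit Lima → queue [Manila, Porto, Riga, Seoul, Bern, Doha, Kigali, Lagos, Vilnius, Dubai, Tokyo, Tunis]
Visit Manila; enqueue Quito → queue [Porto, Riga, Seoul, Bern, Doha, Kigali, Lagos, Vilnius, Dubai, Tokyo, Tunis, Quito]
Visit Porto → queue [Riga, Seoul, Bern, Doha, Kigali, Lagos, Vilnius, Dubai, Tokyo, Tunis, Quito]
Visit Riga → queue [Seoul, Bern, Doha, Kigali, Lagos, Vilnius, Dubai, Tokyo, Tunis, Quito]
Visit Seoul → queue [Bern, Doha, Kigali, Lagos, Vilnius, Dubai, Tokyo, Tunis, Quito]
Visit Bern → queue [Doha, Kigali, Lagos, Vilnius, Dubai, Tokyo, Tunis, Quito]
Visit Doha → queue [Kigali, Lagos, Vilnius, Dubai, Tokyo, Tunis, Quito]
Visit Kigali → queue [Lagos, Vilnius, Dubai, Tokyo, Tunis, Quito]
Visit Lagos; enqueue Oslo → queue [Vilnius, Dubai, Tokyo, Tunis, Quito, Oslo]
Visit Vilnius → queue [Dubai, Tokyo, Tunis, Quito, Oslo]
Visit Dubai → queue [Tokyo, Tunis, Quito, Oslo]
Visit Tokyo → queue [Tunis, Quito, Oslo]
Visit Tunis → queue [Quito, Oslo]
Visit Quito → queue [Oslo]
Visit Oslo → queue []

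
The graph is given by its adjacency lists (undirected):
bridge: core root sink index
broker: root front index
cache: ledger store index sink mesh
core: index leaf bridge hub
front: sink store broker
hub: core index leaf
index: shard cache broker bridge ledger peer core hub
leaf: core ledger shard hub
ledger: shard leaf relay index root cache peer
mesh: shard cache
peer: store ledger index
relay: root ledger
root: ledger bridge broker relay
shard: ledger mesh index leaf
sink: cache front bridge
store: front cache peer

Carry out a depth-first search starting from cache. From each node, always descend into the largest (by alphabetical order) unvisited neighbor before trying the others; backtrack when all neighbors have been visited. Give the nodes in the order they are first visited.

Visit cache
cache → store
store → peer
peer → ledger
ledger → shard
shard → mesh
shard → leaf
leaf → hub
hub → index
index → core
core → bridge
bridge → sink
sink → front
front → broker
broker → root
root → relay

cache, store, peer, ledger, shard, mesh, leaf, hub, index, core, bridge, sink, front, broker, root, relay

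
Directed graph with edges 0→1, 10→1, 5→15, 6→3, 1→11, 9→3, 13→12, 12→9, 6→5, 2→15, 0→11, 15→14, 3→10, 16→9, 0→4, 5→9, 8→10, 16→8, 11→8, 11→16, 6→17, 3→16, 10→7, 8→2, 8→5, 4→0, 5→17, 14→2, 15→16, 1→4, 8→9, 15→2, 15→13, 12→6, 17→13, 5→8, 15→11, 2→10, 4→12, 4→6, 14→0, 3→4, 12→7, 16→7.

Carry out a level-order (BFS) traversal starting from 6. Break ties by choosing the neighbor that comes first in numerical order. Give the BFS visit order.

6, 3, 5, 17, 4, 10, 16, 8, 9, 15, 13, 0, 12, 1, 7, 2, 11, 14

Visit 6; enqueue 3, 5, 17 → queue [3, 5, 17]
Visit 3; enqueue 4, 10, 16 → queue [5, 17, 4, 10, 16]
Visit 5; enqueue 8, 9, 15 → queue [17, 4, 10, 16, 8, 9, 15]
Visit 17; enqueue 13 → queue [4, 10, 16, 8, 9, 15, 13]
Visit 4; enqueue 0, 12 → queue [10, 16, 8, 9, 15, 13, 0, 12]
Visit 10; enqueue 1, 7 → queue [16, 8, 9, 15, 13, 0, 12, 1, 7]
Visit 16 → queue [8, 9, 15, 13, 0, 12, 1, 7]
Visit 8; enqueue 2 → queue [9, 15, 13, 0, 12, 1, 7, 2]
Visit 9 → queue [15, 13, 0, 12, 1, 7, 2]
Visit 15; enqueue 11, 14 → queue [13, 0, 12, 1, 7, 2, 11, 14]
Visit 13 → queue [0, 12, 1, 7, 2, 11, 14]
Visit 0 → queue [12, 1, 7, 2, 11, 14]
Visit 12 → queue [1, 7, 2, 11, 14]
Visit 1 → queue [7, 2, 11, 14]
Visit 7 → queue [2, 11, 14]
Visit 2 → queue [11, 14]
Visit 11 → queue [14]
Visit 14 → queue []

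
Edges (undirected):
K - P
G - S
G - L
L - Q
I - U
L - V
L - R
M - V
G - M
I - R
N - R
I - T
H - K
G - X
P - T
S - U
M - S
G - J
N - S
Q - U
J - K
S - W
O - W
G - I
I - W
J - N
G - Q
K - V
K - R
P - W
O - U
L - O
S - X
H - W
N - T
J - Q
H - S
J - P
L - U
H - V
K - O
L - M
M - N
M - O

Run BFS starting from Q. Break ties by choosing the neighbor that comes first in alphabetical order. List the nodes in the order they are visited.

Q → G → J → L → U → I → M → S → X → K → N → P → O → R → V → T → W → H

Visit Q; enqueue G, J, L, U → queue [G, J, L, U]
Visit G; enqueue I, M, S, X → queue [J, L, U, I, M, S, X]
Visit J; enqueue K, N, P → queue [L, U, I, M, S, X, K, N, P]
Visit L; enqueue O, R, V → queue [U, I, M, S, X, K, N, P, O, R, V]
Visit U → queue [I, M, S, X, K, N, P, O, R, V]
Visit I; enqueue T, W → queue [M, S, X, K, N, P, O, R, V, T, W]
Visit M → queue [S, X, K, N, P, O, R, V, T, W]
Visit S; enqueue H → queue [X, K, N, P, O, R, V, T, W, H]
Visit X → queue [K, N, P, O, R, V, T, W, H]
Visit K → queue [N, P, O, R, V, T, W, H]
Visit N → queue [P, O, R, V, T, W, H]
Visit P → queue [O, R, V, T, W, H]
Visit O → queue [R, V, T, W, H]
Visit R → queue [V, T, W, H]
Visit V → queue [T, W, H]
Visit T → queue [W, H]
Visit W → queue [H]
Visit H → queue []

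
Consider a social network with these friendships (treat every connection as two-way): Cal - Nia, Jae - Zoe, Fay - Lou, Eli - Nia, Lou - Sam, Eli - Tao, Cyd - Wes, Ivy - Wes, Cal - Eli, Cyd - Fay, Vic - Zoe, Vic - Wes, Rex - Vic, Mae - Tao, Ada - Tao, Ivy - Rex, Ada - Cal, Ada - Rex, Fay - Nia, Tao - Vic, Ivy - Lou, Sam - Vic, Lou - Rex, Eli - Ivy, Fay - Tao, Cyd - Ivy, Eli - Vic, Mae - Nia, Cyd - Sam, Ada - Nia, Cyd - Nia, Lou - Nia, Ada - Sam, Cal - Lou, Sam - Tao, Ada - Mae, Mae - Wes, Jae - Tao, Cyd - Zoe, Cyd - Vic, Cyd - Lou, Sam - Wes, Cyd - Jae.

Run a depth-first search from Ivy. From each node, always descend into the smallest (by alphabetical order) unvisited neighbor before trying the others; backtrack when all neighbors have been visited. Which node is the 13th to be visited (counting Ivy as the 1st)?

Vic

Visit Ivy
Ivy → Cyd
Cyd → Fay
Fay → Lou
Lou → Cal
Cal → Ada
Ada → Mae
Mae → Nia
Nia → Eli
Eli → Tao
Tao → Jae
Jae → Zoe
Zoe → Vic
Vic → Rex
Vic → Sam
Sam → Wes

Visit order: Ivy, Cyd, Fay, Lou, Cal, Ada, Mae, Nia, Eli, Tao, Jae, Zoe, Vic, Rex, Sam, Wes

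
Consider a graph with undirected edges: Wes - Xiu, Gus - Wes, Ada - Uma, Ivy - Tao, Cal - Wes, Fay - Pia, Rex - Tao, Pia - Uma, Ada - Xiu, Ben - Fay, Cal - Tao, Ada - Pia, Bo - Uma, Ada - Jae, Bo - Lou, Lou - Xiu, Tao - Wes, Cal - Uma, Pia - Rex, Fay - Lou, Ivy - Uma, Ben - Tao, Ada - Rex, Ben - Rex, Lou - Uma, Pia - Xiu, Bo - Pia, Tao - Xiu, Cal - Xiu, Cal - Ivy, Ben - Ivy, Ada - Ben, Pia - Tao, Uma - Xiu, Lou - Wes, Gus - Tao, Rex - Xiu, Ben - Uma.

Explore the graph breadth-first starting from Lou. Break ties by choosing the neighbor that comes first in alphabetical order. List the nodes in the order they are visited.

Visit Lou; enqueue Bo, Fay, Uma, Wes, Xiu → queue [Bo, Fay, Uma, Wes, Xiu]
Visit Bo; enqueue Pia → queue [Fay, Uma, Wes, Xiu, Pia]
Visit Fay; enqueue Ben → queue [Uma, Wes, Xiu, Pia, Ben]
Visit Uma; enqueue Ada, Cal, Ivy → queue [Wes, Xiu, Pia, Ben, Ada, Cal, Ivy]
Visit Wes; enqueue Gus, Tao → queue [Xiu, Pia, Ben, Ada, Cal, Ivy, Gus, Tao]
Visit Xiu; enqueue Rex → queue [Pia, Ben, Ada, Cal, Ivy, Gus, Tao, Rex]
Visit Pia → queue [Ben, Ada, Cal, Ivy, Gus, Tao, Rex]
Visit Ben → queue [Ada, Cal, Ivy, Gus, Tao, Rex]
Visit Ada; enqueue Jae → queue [Cal, Ivy, Gus, Tao, Rex, Jae]
Visit Cal → queue [Ivy, Gus, Tao, Rex, Jae]
Visit Ivy → queue [Gus, Tao, Rex, Jae]
Visit Gus → queue [Tao, Rex, Jae]
Visit Tao → queue [Rex, Jae]
Visit Rex → queue [Jae]
Visit Jae → queue []

Lou Bo Fay Uma Wes Xiu Pia Ben Ada Cal Ivy Gus Tao Rex Jae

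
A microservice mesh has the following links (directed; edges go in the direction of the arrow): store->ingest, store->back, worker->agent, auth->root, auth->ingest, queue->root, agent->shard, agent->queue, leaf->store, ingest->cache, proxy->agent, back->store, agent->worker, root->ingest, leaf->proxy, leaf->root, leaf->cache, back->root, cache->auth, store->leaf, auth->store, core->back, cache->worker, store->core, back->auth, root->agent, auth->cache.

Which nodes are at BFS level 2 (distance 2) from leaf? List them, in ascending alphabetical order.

agent, auth, back, core, ingest, worker

Level 0: leaf
Level 1: cache, proxy, root, store
Level 2: agent, auth, back, core, ingest, worker
Level 3: queue, shard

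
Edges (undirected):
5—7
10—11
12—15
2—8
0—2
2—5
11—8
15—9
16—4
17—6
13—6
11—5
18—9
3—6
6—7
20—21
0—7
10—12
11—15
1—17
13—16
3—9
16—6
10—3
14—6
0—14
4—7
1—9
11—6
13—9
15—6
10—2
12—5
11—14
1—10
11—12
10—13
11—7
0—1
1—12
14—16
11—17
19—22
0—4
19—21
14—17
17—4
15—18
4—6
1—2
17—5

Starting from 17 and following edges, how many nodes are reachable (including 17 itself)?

BFS from 17 visits: 17, 14, 11, 6, 5, 4, 1, 16, 0, 15, 12, 10, 8, 7, 13, 3, 2, 9, 18
Reachable nodes: 19 of 23 total.

19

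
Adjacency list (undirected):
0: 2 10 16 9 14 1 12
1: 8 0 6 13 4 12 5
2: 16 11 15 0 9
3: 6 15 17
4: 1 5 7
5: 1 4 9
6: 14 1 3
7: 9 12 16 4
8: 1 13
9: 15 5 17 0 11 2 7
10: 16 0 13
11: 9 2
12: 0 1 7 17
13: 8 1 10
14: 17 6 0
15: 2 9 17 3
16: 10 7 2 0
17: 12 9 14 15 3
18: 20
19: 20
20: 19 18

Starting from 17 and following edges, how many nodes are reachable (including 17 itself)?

18

BFS from 17 visits: 17, 3, 9, 12, 14, 15, 6, 0, 2, 5, 7, 11, 1, 10, 16, 4, 8, 13
Reachable nodes: 18 of 21 total.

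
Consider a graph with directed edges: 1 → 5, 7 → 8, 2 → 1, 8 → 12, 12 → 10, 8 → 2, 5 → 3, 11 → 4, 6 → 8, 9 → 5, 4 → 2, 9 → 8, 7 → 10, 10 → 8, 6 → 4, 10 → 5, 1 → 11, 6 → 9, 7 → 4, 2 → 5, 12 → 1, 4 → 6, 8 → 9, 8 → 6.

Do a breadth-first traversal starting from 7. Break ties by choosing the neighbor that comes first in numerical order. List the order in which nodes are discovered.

7, 4, 8, 10, 2, 6, 9, 12, 5, 1, 3, 11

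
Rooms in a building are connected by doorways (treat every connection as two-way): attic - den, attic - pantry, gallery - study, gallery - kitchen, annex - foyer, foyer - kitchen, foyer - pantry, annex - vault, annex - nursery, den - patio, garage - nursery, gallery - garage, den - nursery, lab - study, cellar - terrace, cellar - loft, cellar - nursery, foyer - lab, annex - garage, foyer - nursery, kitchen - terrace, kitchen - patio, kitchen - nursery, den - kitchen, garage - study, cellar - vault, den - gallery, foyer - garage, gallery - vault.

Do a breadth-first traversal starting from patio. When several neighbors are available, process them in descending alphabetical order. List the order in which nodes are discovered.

patio kitchen den terrace nursery gallery foyer attic cellar garage annex vault study pantry lab loft

Visit patio; enqueue kitchen, den → queue [kitchen, den]
Visit kitchen; enqueue terrace, nursery, gallery, foyer → queue [den, terrace, nursery, gallery, foyer]
Visit den; enqueue attic → queue [terrace, nursery, gallery, foyer, attic]
Visit terrace; enqueue cellar → queue [nursery, gallery, foyer, attic, cellar]
Visit nursery; enqueue garage, annex → queue [gallery, foyer, attic, cellar, garage, annex]
Visit gallery; enqueue vault, study → queue [foyer, attic, cellar, garage, annex, vault, study]
Visit foyer; enqueue pantry, lab → queue [attic, cellar, garage, annex, vault, study, pantry, lab]
Visit attic → queue [cellar, garage, annex, vault, study, pantry, lab]
Visit cellar; enqueue loft → queue [garage, annex, vault, study, pantry, lab, loft]
Visit garage → queue [annex, vault, study, pantry, lab, loft]
Visit annex → queue [vault, study, pantry, lab, loft]
Visit vault → queue [study, pantry, lab, loft]
Visit study → queue [pantry, lab, loft]
Visit pantry → queue [lab, loft]
Visit lab → queue [loft]
Visit loft → queue []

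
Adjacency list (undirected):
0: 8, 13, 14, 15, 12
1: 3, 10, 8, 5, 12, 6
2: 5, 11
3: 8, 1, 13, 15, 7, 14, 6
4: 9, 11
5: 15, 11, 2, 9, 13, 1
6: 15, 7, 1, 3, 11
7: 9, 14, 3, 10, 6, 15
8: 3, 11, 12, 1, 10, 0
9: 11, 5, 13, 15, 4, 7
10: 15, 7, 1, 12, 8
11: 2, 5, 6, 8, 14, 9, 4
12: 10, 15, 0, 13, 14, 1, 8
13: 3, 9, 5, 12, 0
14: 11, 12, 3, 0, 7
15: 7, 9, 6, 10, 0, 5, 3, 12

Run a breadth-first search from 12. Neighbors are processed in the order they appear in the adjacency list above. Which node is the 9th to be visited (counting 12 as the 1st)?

7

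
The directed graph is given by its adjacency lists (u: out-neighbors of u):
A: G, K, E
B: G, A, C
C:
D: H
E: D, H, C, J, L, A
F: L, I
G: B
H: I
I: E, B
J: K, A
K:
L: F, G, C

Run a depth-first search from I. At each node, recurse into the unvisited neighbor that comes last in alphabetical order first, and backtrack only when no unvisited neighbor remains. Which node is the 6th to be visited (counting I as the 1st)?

C

Visit I
I → E
E → L
L → G
G → B
B → C
B → A
A → K
L → F
E → J
E → H
E → D

Visit order: I, E, L, G, B, C, A, K, F, J, H, D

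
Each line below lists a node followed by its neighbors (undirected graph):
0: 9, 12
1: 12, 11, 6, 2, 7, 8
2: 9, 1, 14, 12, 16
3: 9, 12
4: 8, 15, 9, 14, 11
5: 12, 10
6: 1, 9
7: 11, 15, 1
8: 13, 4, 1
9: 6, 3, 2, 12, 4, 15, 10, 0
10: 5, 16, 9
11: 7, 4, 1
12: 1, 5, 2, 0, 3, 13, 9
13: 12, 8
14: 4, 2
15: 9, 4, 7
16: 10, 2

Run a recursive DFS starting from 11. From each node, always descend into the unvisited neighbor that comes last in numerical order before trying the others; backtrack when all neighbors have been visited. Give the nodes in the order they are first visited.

Visit 11
11 → 7
7 → 15
15 → 9
9 → 12
12 → 13
13 → 8
8 → 4
4 → 14
14 → 2
2 → 16
16 → 10
10 → 5
2 → 1
1 → 6
12 → 3
12 → 0

11 7 15 9 12 13 8 4 14 2 16 10 5 1 6 3 0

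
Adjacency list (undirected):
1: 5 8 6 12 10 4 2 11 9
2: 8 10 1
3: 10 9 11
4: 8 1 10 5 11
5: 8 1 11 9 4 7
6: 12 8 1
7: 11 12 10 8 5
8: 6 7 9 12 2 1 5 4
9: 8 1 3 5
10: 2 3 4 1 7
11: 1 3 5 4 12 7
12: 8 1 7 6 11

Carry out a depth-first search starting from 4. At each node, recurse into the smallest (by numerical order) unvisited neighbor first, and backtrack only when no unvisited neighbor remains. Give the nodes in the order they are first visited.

4 1 2 8 5 7 10 3 9 11 12 6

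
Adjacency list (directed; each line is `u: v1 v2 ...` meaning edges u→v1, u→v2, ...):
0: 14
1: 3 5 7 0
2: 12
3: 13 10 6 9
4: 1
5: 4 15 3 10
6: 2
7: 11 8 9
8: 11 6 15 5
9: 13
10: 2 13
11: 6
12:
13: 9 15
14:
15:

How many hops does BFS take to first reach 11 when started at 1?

2

Level 0: 1
Level 1: 0, 3, 5, 7
Level 2: 4, 6, 8, 9, 10, 11, 13, 14, 15
Level 3: 2
Level 4: 12
11 first appears at level 2.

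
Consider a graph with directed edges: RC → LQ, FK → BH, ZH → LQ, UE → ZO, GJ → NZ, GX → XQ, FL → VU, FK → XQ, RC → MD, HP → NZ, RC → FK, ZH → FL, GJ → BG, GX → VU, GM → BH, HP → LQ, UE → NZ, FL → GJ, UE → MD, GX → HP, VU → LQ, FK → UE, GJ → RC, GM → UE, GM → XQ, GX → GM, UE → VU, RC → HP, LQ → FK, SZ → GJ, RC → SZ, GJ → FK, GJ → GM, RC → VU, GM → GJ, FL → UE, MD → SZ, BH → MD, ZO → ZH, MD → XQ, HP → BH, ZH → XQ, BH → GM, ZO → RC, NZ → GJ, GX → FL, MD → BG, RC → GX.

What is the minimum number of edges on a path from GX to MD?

Level 0: GX
Level 1: FL, GM, HP, VU, XQ
Level 2: BH, GJ, LQ, NZ, UE
Level 3: BG, FK, MD, RC, ZO
Level 4: SZ, ZH
MD first appears at level 3.

3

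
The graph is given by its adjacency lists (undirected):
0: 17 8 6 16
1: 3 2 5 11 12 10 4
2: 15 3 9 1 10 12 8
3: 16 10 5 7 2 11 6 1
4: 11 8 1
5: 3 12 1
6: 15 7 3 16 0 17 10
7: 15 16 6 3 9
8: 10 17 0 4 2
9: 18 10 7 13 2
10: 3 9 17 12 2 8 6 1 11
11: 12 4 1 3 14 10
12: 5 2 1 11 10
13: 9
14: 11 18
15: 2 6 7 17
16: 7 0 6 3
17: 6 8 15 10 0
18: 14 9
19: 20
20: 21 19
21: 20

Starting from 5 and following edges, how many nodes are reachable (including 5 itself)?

BFS from 5 visits: 5, 3, 12, 1, 16, 10, 7, 2, 11, 6, 4, 0, 9, 17, 8, 15, 14, 18, 13
Reachable nodes: 19 of 22 total.

19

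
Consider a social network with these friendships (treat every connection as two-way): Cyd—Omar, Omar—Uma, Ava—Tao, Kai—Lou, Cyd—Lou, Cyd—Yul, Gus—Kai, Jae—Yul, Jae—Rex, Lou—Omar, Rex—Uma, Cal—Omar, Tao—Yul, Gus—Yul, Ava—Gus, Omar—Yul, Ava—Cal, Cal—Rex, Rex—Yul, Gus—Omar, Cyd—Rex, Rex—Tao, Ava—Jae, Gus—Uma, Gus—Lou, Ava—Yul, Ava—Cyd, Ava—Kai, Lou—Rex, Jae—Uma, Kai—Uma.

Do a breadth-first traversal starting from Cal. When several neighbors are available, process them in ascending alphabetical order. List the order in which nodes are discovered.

Visit Cal; enqueue Ava, Omar, Rex → queue [Ava, Omar, Rex]
Visit Ava; enqueue Cyd, Gus, Jae, Kai, Tao, Yul → queue [Omar, Rex, Cyd, Gus, Jae, Kai, Tao, Yul]
Visit Omar; enqueue Lou, Uma → queue [Rex, Cyd, Gus, Jae, Kai, Tao, Yul, Lou, Uma]
Visit Rex → queue [Cyd, Gus, Jae, Kai, Tao, Yul, Lou, Uma]
Visit Cyd → queue [Gus, Jae, Kai, Tao, Yul, Lou, Uma]
Visit Gus → queue [Jae, Kai, Tao, Yul, Lou, Uma]
Visit Jae → queue [Kai, Tao, Yul, Lou, Uma]
Visit Kai → queue [Tao, Yul, Lou, Uma]
Visit Tao → queue [Yul, Lou, Uma]
Visit Yul → queue [Lou, Uma]
Visit Lou → queue [Uma]
Visit Uma → queue []

Cal, Ava, Omar, Rex, Cyd, Gus, Jae, Kai, Tao, Yul, Lou, Uma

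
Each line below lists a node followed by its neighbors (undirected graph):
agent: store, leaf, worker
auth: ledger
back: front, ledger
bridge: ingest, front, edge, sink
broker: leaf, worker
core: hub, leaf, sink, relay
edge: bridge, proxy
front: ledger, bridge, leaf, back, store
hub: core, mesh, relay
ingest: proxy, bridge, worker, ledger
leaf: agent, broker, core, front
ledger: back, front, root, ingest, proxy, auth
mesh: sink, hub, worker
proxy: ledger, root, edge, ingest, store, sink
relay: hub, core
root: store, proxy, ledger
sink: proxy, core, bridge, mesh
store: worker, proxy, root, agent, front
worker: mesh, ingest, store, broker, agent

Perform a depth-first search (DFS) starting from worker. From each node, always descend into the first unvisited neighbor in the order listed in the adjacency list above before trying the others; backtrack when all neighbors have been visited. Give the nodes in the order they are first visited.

worker, mesh, sink, proxy, ledger, back, front, bridge, ingest, edge, leaf, agent, store, root, broker, core, hub, relay, auth

Visit worker
worker → mesh
mesh → sink
sink → proxy
proxy → ledger
ledger → back
back → front
front → bridge
bridge → ingest
bridge → edge
front → leaf
leaf → agent
agent → store
store → root
leaf → broker
leaf → core
core → hub
hub → relay
ledger → auth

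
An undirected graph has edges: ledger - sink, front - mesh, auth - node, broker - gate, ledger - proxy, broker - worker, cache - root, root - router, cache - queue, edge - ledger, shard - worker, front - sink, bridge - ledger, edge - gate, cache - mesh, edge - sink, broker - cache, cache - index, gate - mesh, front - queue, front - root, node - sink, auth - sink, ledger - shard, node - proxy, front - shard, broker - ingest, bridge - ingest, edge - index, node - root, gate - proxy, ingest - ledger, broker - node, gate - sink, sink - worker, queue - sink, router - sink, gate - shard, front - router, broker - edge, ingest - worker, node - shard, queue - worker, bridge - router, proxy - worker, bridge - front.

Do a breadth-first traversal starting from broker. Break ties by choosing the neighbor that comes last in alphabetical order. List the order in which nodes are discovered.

Visit broker; enqueue worker, node, ingest, gate, edge, cache → queue [worker, node, ingest, gate, edge, cache]
Visit worker; enqueue sink, shard, queue, proxy → queue [node, ingest, gate, edge, cache, sink, shard, queue, proxy]
Visit node; enqueue root, auth → queue [ingest, gate, edge, cache, sink, shard, queue, proxy, root, auth]
Visit ingest; enqueue ledger, bridge → queue [gate, edge, cache, sink, shard, queue, proxy, root, auth, ledger, bridge]
Visit gate; enqueue mesh → queue [edge, cache, sink, shard, queue, proxy, root, auth, ledger, bridge, mesh]
Visit edge; enqueue index → queue [cache, sink, shard, queue, proxy, root, auth, ledger, bridge, mesh, index]
Visit cache → queue [sink, shard, queue, proxy, root, auth, ledger, bridge, mesh, index]
Visit sink; enqueue router, front → queue [shard, queue, proxy, root, auth, ledger, bridge, mesh, index, router, front]
Visit shard → queue [queue, proxy, root, auth, ledger, bridge, mesh, index, router, front]
Visit queue → queue [proxy, root, auth, ledger, bridge, mesh, index, router, front]
Visit proxy → queue [root, auth, ledger, bridge, mesh, index, router, front]
Visit root → queue [auth, ledger, bridge, mesh, index, router, front]
Visit auth → queue [ledger, bridge, mesh, index, router, front]
Visit ledger → queue [bridge, mesh, index, router, front]
Visit bridge → queue [mesh, index, router, front]
Visit mesh → queue [index, router, front]
Visit index → queue [router, front]
Visit router → queue [front]
Visit front → queue []

broker, worker, node, ingest, gate, edge, cache, sink, shard, queue, proxy, root, auth, ledger, bridge, mesh, index, router, front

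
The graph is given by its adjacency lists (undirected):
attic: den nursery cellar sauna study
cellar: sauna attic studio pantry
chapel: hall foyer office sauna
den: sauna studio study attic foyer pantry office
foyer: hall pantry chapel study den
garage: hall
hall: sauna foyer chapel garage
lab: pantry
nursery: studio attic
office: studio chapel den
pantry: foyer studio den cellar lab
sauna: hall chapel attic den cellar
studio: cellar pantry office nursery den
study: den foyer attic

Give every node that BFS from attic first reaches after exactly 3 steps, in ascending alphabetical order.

Level 0: attic
Level 1: cellar, den, nursery, sauna, study
Level 2: chapel, foyer, hall, office, pantry, studio
Level 3: garage, lab

garage, lab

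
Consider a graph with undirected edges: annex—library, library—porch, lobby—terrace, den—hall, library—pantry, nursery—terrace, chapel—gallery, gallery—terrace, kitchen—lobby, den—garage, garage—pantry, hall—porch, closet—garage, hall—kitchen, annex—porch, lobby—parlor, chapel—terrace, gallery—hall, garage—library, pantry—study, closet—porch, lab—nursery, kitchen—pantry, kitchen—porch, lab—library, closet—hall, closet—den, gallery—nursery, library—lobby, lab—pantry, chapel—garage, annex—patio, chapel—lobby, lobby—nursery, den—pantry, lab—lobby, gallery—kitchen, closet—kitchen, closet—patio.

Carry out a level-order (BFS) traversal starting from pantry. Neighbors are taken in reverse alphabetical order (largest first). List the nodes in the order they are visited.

Visit pantry; enqueue study, library, lab, kitchen, garage, den → queue [study, library, lab, kitchen, garage, den]
Visit study → queue [library, lab, kitchen, garage, den]
Visit library; enqueue porch, lobby, annex → queue [lab, kitchen, garage, den, porch, lobby, annex]
Visit lab; enqueue nursery → queue [kitchen, garage, den, porch, lobby, annex, nursery]
Visit kitchen; enqueue hall, gallery, closet → queue [garage, den, porch, lobby, annex, nursery, hall, gallery, closet]
Visit garage; enqueue chapel → queue [den, porch, lobby, annex, nursery, hall, gallery, closet, chapel]
Visit den → queue [porch, lobby, annex, nursery, hall, gallery, closet, chapel]
Visit porch → queue [lobby, annex, nursery, hall, gallery, closet, chapel]
Visit lobby; enqueue terrace, parlor → queue [annex, nursery, hall, gallery, closet, chapel, terrace, parlor]
Visit annex; enqueue patio → queue [nursery, hall, gallery, closet, chapel, terrace, parlor, patio]
Visit nursery → queue [hall, gallery, closet, chapel, terrace, parlor, patio]
Visit hall → queue [gallery, closet, chapel, terrace, parlor, patio]
Visit gallery → queue [closet, chapel, terrace, parlor, patio]
Visit closet → queue [chapel, terrace, parlor, patio]
Visit chapel → queue [terrace, parlor, patio]
Visit terrace → queue [parlor, patio]
Visit parlor → queue [patio]
Visit patio → queue []

pantry, study, library, lab, kitchen, garage, den, porch, lobby, annex, nursery, hall, gallery, closet, chapel, terrace, parlor, patio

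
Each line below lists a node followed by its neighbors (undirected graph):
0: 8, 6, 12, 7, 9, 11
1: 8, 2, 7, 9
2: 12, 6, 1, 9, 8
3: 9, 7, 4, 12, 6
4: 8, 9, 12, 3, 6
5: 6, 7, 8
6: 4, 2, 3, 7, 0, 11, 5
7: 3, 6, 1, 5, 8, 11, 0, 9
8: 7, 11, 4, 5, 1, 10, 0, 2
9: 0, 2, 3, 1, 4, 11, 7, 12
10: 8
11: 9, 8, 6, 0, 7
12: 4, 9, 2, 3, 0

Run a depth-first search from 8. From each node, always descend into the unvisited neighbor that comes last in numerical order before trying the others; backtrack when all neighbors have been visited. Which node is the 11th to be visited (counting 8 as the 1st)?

Visit 8
8 → 11
11 → 9
9 → 12
12 → 4
4 → 6
6 → 7
7 → 5
7 → 3
7 → 1
1 → 2
7 → 0
8 → 10

Visit order: 8, 11, 9, 12, 4, 6, 7, 5, 3, 1, 2, 0, 10

2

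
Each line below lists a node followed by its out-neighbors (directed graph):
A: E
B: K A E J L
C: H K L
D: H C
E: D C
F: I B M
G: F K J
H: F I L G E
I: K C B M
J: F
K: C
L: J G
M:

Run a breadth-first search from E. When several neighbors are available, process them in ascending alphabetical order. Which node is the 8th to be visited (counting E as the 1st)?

Visit E; enqueue C, D → queue [C, D]
Visit C; enqueue H, K, L → queue [D, H, K, L]
Visit D → queue [H, K, L]
Visit H; enqueue F, G, I → queue [K, L, F, G, I]
Visit K → queue [L, F, G, I]
Visit L; enqueue J → queue [F, G, I, J]
Visit F; enqueue B, M → queue [G, I, J, B, M]
Visit G → queue [I, J, B, M]
Visit I → queue [J, B, M]
Visit J → queue [B, M]
Visit B; enqueue A → queue [M, A]
Visit M → queue [A]
Visit A → queue []

Visit order: E, C, D, H, K, L, F, G, I, J, B, M, A

G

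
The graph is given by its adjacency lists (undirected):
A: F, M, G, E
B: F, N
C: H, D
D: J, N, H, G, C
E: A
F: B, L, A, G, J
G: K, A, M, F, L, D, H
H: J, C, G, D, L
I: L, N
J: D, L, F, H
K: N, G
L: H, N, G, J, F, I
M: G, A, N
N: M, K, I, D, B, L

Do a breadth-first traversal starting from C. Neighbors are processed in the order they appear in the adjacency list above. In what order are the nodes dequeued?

C -> H -> D -> J -> G -> L -> N -> F -> K -> A -> M -> I -> B -> E

Visit C; enqueue H, D → queue [H, D]
Visit H; enqueue J, G, L → queue [D, J, G, L]
Visit D; enqueue N → queue [J, G, L, N]
Visit J; enqueue F → queue [G, L, N, F]
Visit G; enqueue K, A, M → queue [L, N, F, K, A, M]
Visit L; enqueue I → queue [N, F, K, A, M, I]
Visit N; enqueue B → queue [F, K, A, M, I, B]
Visit F → queue [K, A, M, I, B]
Visit K → queue [A, M, I, B]
Visit A; enqueue E → queue [M, I, B, E]
Visit M → queue [I, B, E]
Visit I → queue [B, E]
Visit B → queue [E]
Visit E → queue []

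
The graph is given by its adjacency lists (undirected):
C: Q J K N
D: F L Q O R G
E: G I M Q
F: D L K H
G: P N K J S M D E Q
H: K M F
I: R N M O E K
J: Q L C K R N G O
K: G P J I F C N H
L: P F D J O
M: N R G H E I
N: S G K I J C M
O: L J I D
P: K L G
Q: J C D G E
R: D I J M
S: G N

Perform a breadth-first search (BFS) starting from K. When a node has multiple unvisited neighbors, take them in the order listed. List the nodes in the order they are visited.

K G P J I F C N H S M D E Q L R O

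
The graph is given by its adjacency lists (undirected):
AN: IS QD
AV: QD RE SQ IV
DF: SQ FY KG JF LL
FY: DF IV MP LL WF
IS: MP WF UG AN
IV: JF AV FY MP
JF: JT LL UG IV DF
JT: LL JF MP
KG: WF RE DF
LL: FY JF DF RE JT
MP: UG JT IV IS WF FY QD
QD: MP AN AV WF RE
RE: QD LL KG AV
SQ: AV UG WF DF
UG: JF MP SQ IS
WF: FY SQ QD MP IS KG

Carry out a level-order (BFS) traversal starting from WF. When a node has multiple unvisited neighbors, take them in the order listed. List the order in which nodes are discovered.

Visit WF; enqueue FY, SQ, QD, MP, IS, KG → queue [FY, SQ, QD, MP, IS, KG]
Visit FY; enqueue DF, IV, LL → queue [SQ, QD, MP, IS, KG, DF, IV, LL]
Visit SQ; enqueue AV, UG → queue [QD, MP, IS, KG, DF, IV, LL, AV, UG]
Visit QD; enqueue AN, RE → queue [MP, IS, KG, DF, IV, LL, AV, UG, AN, RE]
Visit MP; enqueue JT → queue [IS, KG, DF, IV, LL, AV, UG, AN, RE, JT]
Visit IS → queue [KG, DF, IV, LL, AV, UG, AN, RE, JT]
Visit KG → queue [DF, IV, LL, AV, UG, AN, RE, JT]
Visit DF; enqueue JF → queue [IV, LL, AV, UG, AN, RE, JT, JF]
Visit IV → queue [LL, AV, UG, AN, RE, JT, JF]
Visit LL → queue [AV, UG, AN, RE, JT, JF]
Visit AV → queue [UG, AN, RE, JT, JF]
Visit UG → queue [AN, RE, JT, JF]
Visit AN → queue [RE, JT, JF]
Visit RE → queue [JT, JF]
Visit JT → queue [JF]
Visit JF → queue []

WF FY SQ QD MP IS KG DF IV LL AV UG AN RE JT JF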